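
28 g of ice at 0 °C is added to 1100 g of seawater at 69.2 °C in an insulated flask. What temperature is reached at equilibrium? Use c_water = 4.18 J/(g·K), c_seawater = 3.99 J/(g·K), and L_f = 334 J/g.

Setting the total heat transfer to zero:
latent heat to melt: 28×334 = 9352
  meltwater 0→T: 28×4.18×T = 117.04 T
  seawater cools: 1100×3.99×(T − 69.2) = 4389(T − 69.2)
4506 T = 303719 − 9352 = 294367
T ≈ 65.33 °C — above 0 °C, consistent with complete melting.

T_f ≈ 65.3 °C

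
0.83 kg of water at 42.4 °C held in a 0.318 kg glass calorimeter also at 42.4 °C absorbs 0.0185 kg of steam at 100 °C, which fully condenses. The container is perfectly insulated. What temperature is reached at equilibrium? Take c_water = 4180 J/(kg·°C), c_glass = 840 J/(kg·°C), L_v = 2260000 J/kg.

Energy balance with sensible and latent terms:
condense steam: −0.0185×2260000 = −41810
  condensed water 100 °C→T: 77.33(T − 100)
  original water: 3469.4(T − 42.4)
  cup: 267.12(T − 42.4)
3813.8 T = 41810 + 7733 + 158428 = 207971
T ≈ 54.53 °C (< 100 °C, so full condensation is consistent).

T_f ≈ 54.5 °C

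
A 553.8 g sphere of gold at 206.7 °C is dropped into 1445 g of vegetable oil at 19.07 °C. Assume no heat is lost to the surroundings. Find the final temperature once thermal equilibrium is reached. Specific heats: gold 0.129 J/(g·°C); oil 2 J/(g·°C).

With ΣQ=0 the equilibrium temperature is the m·c-weighted mean:
T_f = (71.44·206.7 + 2890·19.07) / (71.44 + 2890)
    = 69879 / 2961.4 ≈ 23.60 °C

T_f ≈ 23.6 °C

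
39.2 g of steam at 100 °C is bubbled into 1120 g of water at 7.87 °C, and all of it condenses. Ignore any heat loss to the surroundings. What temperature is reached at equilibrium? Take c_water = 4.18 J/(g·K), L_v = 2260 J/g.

T_f ≈ 29.3 °C

Net heat exchanged in the isolated system is zero:
condense steam: −39.2·2260 = −88592
  condensed water 100 °C→T: 163.86(T − 100)
  original water: 4681.6(T − 7.87)
4845.5 T = 88592 + 16386 + 36844 = 141822
T ≈ 29.27 °C, under the boiling point, so the assumption holds.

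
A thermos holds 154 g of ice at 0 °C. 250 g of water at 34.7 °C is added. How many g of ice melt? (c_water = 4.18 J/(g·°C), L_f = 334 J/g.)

m_melted ≈ 109 g

Cooling the water to 0 °C releases 250×4.18×34.7 = 36262 J.
Melting all 154 g of ice would need 154×334 = 51436 J.
Since 36262 < 51436 J, not all the ice melts; equilibrium is at 0 °C.
m_melted×334 = 36262  ⇒  m_melted ≈ 108.6 g.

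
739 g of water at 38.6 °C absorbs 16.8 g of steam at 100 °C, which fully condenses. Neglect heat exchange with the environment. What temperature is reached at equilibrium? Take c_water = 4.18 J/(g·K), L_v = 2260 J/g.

T_f ≈ 52.0 °C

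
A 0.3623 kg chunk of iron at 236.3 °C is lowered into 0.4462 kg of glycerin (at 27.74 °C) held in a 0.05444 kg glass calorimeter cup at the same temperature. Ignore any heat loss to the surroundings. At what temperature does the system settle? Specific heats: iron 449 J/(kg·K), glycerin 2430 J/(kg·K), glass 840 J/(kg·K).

Let T be the final temperature. ΣQ_i = 0:
0.3623*449*(T − 236.3) + 0.4462*2430*(T − 27.74) + 0.05444*840*(T − 27.74) = 0
1292.7 T = 69786
T ≈ 53.99 °C

T_f ≈ 54.0 °C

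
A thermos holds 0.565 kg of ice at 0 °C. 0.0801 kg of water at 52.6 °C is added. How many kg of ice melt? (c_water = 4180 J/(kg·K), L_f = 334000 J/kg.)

m_melted ≈ 0.0527 kg

Water can give up m c ΔT = 0.0801·4180·52.6 = 17611 J before reaching 0 °C.
Fully melting the ice requires m_ice L_f = 0.565·334000 = 188710 J.
Since 17611 < 188710 J, not all the ice melts; equilibrium is at 0 °C.
Mass melted = 17611/334000 ≈ 0.05273 kg.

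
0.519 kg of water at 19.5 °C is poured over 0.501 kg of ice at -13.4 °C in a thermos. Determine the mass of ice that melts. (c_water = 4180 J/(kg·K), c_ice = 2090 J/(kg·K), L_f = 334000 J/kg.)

Heat available from the water dropping to 0 °C: 0.519×4180×19.5 = 42304 J.
Warming the ice to 0 °C takes 0.501×2090×13.4 = 14031 J, leaving 28273 J for melting.
Melting all 0.501 kg of ice would need 0.501×334000 = 167334 J.
Since 28273 < 167334 J, not all the ice melts; equilibrium is at 0 °C.
m_melted×334000 = 28273  ⇒  m_melted ≈ 0.08465 kg.

m_melted ≈ 0.0846 kg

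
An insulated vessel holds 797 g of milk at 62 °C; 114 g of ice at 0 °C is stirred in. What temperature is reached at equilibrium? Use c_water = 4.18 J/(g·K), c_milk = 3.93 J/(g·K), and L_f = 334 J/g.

T_f ≈ 43.3 °C

Let T be the final temperature. ΣQ_i = 0:
melt ice: 114·334 = 38076
  warm the meltwater: 476.52 T
  milk cools: 797·3.93·(T − 62) = 3132.2(T − 62)
3608.7 T = 194197 − 38076 = 156121
T ≈ 43.26 °C (positive, so assuming full melt was valid).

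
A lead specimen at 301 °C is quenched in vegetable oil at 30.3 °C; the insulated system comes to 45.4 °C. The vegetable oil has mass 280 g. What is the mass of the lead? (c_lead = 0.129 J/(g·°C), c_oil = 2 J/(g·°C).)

m ≈ 256 g

|Q_lead| = |Q_oil|:
m·0.129·(301 − 45.4) = 280·2·(45.4 − 30.3)
32.97 m = 8456  ⇒  m ≈ 256.5 g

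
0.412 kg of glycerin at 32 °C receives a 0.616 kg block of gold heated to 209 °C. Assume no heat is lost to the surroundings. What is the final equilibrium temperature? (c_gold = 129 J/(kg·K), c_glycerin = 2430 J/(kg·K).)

T_f ≈ 45.0 °C

With ΣQ=0 the equilibrium temperature is the m·c-weighted mean:
T_f = (79.46×209 + 1001.2×32) / (79.46 + 1001.2)
    = 48645 / 1080.6 ≈ 45.02 °C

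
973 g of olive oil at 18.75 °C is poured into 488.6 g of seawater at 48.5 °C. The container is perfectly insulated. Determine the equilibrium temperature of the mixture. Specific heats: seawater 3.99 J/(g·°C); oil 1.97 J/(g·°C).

T_f ≈ 33.8 °C

Set heat shed by the hot body equal to heat absorbed by the cold body:
488.6*3.99*(48.5 − T) = 973*1.97*(T − 18.75)
1949.5(48.5 − T) = 1916.8(T − 18.75)
3866.3 T = 130492  ⇒  T ≈ 33.75 °C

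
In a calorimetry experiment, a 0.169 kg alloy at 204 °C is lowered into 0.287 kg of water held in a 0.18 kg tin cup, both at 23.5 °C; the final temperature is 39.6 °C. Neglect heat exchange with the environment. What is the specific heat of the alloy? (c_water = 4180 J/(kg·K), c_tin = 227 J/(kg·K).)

c ≈ 719 J/(kg·K)

Setting the total heat transfer to zero:
0.169×c×(39.6 − 204) + 0.287×4180×(39.6 − 23.5) + 0.18×227×(39.6 − 23.5) = 0
-27.78 c = -19972
c = -19972/-27.78 ≈ 718.9 J/(kg·K)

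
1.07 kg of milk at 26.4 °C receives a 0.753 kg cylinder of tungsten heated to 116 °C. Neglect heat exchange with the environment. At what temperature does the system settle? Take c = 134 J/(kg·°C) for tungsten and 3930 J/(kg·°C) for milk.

T_f ≈ 28.5 °C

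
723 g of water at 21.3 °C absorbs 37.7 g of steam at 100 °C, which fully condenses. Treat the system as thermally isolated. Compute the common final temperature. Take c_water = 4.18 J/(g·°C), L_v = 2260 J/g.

Heat gained plus heat lost sum to zero:
condense steam: −37.7×2260 = −85202; condensed water 100 °C→T: 157.59(T − 100); original water: 3022.1(T − 21.3)
3179.7 T = 85202 + 15759 + 64372 = 165332
T ≈ 52.00 °C, under the boiling point, so the assumption holds.

T_f ≈ 52.0 °C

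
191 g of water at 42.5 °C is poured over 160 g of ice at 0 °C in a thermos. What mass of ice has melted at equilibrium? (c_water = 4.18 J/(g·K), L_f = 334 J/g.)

Heat available from the water dropping to 0 °C: 191×4.18×42.5 = 33931 J.
Melting all 160 g of ice would need 160×334 = 53440 J.
Since 33931 < 53440 J, not all the ice melts; equilibrium is at 0 °C.
m_melted×334 = 33931  ⇒  m_melted ≈ 101.6 g.

m_melted ≈ 102 g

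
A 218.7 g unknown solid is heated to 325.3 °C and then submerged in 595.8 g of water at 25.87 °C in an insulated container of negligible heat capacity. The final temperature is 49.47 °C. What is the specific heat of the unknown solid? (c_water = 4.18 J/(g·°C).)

c ≈ 0.974 J/(g·°C)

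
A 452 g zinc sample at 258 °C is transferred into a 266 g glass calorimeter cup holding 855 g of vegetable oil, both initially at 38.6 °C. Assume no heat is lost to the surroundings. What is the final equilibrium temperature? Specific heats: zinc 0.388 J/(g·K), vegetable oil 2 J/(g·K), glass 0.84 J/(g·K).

T_f ≈ 56.8 °C

Conservation of energy gives ΣQ = 0:
452·0.388·(T − 258) + 855·2·(T − 38.6) + 266·0.84·(T − 38.6) = 0
(175.38 + 1710 + 223.44) T = 175.38·258 + 1710·38.6 + 223.44·38.6
T = 119878/2108.8 ≈ 56.85 °C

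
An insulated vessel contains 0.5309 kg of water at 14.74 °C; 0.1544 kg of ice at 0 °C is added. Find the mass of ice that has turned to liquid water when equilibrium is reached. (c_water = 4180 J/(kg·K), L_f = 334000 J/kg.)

m_melted ≈ 0.0979 kg

Cooling the water to 0 °C releases 0.5309×4180×14.74 = 32710 J.
To melt every bit of ice: 0.1544×334000 = 51570 J.
That's not enough to melt it all — equilibrium is at 0 °C with ice remaining.
m_melt = 32710 / L_f = 0.09794 kg.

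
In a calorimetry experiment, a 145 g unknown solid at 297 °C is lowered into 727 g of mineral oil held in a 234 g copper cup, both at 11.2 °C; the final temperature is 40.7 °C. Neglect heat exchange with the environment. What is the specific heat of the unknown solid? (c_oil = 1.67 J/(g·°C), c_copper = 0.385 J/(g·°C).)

c ≈ 1.04 J/(g·°C)

Net heat exchanged in the isolated system is zero:
145·c·(40.7 − 297) + 727·1.67·(40.7 − 11.2) + 234·0.385·(40.7 − 11.2) = 0
-37164 c = -38473
c = -38473/-37164 ≈ 1.035 J/(g·°C)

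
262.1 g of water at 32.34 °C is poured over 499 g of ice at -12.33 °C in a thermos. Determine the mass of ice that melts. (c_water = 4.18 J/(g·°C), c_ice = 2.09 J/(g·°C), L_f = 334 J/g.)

m_melted ≈ 67.6 g

Water can give up m c ΔT = 262.1·4.18·32.34 = 35431 J before reaching 0 °C.
Of that, 499·2.09·12.33 = 12859 J goes to bring the ice to 0 °C, leaving 22572 J.
Fully melting the ice requires m_ice L_f = 499·334 = 166666 J.
That's not enough to melt it all — equilibrium is at 0 °C with ice remaining.
Mass melted = 22572/334 ≈ 67.58 g.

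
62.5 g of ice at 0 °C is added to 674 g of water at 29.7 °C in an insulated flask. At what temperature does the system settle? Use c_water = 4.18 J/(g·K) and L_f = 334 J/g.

T_f ≈ 20.4 °C

Sum of m c ΔT and latent-heat terms is zero:
melt ice: 62.5×334 = 20875; warm the meltwater: 261.25 T; water: 2817.3(T − 29.7)
3078.6 T = 83674 − 20875 = 62799
T ≈ 20.40 °C. Since T > 0 °C, the all-ice-melts assumption holds.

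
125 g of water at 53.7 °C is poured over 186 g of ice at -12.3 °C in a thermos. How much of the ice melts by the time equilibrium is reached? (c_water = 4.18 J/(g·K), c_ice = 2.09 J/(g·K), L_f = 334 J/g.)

m_melted ≈ 69.7 g

Water can give up m c ΔT = 125·4.18·53.7 = 28058 J before reaching 0 °C.
Warming the ice to 0 °C takes 186·2.09·12.3 = 4781.5 J, leaving 23277 J for melting.
Fully melting the ice requires m_ice L_f = 186·334 = 62124 J.
23277 J < 62124 J, so only part of the ice melts and the system sits at 0 °C.
m_melt = 23277 / L_f = 69.69 g.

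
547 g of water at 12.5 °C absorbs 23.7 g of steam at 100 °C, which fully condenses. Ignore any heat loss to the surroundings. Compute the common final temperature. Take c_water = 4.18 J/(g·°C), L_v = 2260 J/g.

Net heat exchanged in the isolated system is zero:
steam→water at 100 °C releases m L_v = 23.7×2260 = 53562
  condensate cools 100→T: 23.7×4.18×(T − 100) = 99.07(T − 100)
  water warms: 547×4.18×(T − 12.5) = 2286.5(T − 12.5)
2385.5 T = 53562 + 9906.6 + 28581 = 92049
T ≈ 38.59 °C, under the boiling point, so the assumption holds.

T_f ≈ 38.6 °C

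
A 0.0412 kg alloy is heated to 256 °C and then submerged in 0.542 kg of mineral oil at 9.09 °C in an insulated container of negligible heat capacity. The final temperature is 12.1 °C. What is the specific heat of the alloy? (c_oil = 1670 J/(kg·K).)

c ≈ 271 J/(kg·K)

Heat lost by the alloy = heat gained by the oil:
0.0412×c×(256 − 12.1) = 0.542×1670×(12.1 − 9.09)
10.05 c = 2724.5  ⇒  c ≈ 271.1 J/(kg·K)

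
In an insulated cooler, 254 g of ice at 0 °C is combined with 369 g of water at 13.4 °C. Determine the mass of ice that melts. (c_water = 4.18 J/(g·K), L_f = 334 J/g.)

Heat available from the water dropping to 0 °C: 369×4.18×13.4 = 20668 J.
Fully melting the ice requires m_ice L_f = 254×334 = 84836 J.
20668 J < 84836 J, so only part of the ice melts and the system sits at 0 °C.
Mass melted = 20668/334 ≈ 61.88 g.

m_melted ≈ 61.9 g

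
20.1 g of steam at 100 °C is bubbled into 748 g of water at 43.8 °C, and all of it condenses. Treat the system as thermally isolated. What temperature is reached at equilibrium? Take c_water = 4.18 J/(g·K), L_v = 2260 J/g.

T_f ≈ 59.4 °C

Setting the total heat transfer to zero:
steam→water at 100 °C releases m L_v = 20.1·2260 = 45426; condensate cools 100→T: 20.1·4.18·(T − 100) = 84.02(T − 100); water warms: 748·4.18·(T − 43.8) = 3126.6(T − 43.8)
3210.7 T = 45426 + 8401.8 + 136947 = 190775
T ≈ 59.42 °C, under the boiling point, so the assumption holds.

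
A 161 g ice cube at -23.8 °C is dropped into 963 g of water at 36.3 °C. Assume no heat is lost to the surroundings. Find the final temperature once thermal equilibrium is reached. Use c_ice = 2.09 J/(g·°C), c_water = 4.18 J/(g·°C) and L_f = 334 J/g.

T_f ≈ 18.0 °C

Conservation of energy gives ΣQ = 0:
warm ice to 0 °C: 161×2.09×(0 − (-23.8)) = 8008.5; latent heat to melt: 161×334 = 53774; meltwater 0→T: 161×4.18×T = 672.98 T; water: 4025.3(T − 36.3)
4698.3 T = 146120 − 61782 = 84337
T ≈ 17.95 °C (positive, so assuming full melt was valid).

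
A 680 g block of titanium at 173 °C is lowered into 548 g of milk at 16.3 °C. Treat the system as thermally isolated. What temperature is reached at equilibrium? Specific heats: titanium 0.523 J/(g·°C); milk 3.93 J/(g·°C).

T_f ≈ 38.5 °C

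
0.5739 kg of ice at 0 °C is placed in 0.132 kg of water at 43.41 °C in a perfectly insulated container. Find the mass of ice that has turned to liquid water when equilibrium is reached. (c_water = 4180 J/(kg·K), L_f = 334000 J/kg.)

m_melted ≈ 0.0717 kg

Water can give up m c ΔT = 0.132·4180·43.41 = 23952 J before reaching 0 °C.
Melting all 0.5739 kg of ice would need 0.5739·334000 = 191683 J.
23952 J < 191683 J, so only part of the ice melts and the system sits at 0 °C.
m_melt = 23952 / L_f = 0.07171 kg.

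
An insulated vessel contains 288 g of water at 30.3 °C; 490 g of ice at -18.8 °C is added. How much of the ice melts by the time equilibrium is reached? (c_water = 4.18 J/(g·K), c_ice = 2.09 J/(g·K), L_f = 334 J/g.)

m_melted ≈ 51.6 g

Water can give up m c ΔT = 288·4.18·30.3 = 36476 J before reaching 0 °C.
Of that, 490·2.09·18.8 = 19253 J goes to bring the ice to 0 °C, leaving 17223 J.
To melt every bit of ice: 490·334 = 163660 J.
17223 J < 163660 J, so only part of the ice melts and the system sits at 0 °C.
m_melted·334 = 17223  ⇒  m_melted ≈ 51.57 g.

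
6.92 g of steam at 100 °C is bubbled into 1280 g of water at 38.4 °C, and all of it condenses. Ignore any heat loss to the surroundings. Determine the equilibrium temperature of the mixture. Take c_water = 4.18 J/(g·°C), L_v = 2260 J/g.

Setting the total heat transfer to zero:
condense steam: −6.92×2260 = −15639
  condensate cools 100→T: 6.92×4.18×(T − 100) = 28.93(T − 100)
  original water: 5350.4(T − 38.4)
5379.3 T = 15639 + 2892.6 + 205455 = 223987
T ≈ 41.64 °C — below 100 °C, confirming all the steam condensed.

T_f ≈ 41.6 °C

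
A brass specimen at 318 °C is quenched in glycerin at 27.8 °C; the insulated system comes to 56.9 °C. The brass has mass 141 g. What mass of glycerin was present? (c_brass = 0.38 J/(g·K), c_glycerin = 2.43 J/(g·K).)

m ≈ 198 g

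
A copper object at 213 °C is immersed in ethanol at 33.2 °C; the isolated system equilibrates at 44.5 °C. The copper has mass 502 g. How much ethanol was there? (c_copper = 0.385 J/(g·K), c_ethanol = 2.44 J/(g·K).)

m ≈ 1180 g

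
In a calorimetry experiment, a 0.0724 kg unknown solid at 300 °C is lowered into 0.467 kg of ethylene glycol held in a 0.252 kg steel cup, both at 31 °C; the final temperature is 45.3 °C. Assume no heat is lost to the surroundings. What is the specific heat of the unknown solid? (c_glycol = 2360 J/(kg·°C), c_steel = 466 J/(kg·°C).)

Taking heat into each body as positive, Σ m c ΔT = 0:
0.0724×c×(45.3 − 300) + 0.467×2360×(45.3 − 31) + 0.252×466×(45.3 − 31) = 0
-18.44 c = -17440
c = -17440/-18.44 ≈ 945.7 J/(kg·°C)

c ≈ 946 J/(kg·°C)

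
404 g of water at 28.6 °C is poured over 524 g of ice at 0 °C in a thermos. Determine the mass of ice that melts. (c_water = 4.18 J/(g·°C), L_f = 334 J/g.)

Cooling the water to 0 °C releases 404×4.18×28.6 = 48297 J.
To melt every bit of ice: 524×334 = 175016 J.
That's not enough to melt it all — equilibrium is at 0 °C with ice remaining.
Mass melted = 48297/334 ≈ 144.6 g.

m_melted ≈ 145 g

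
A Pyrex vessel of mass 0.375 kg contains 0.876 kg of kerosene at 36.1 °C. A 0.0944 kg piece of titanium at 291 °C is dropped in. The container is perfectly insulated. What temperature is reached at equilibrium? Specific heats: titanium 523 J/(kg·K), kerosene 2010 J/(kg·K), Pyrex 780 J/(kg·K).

T_f ≈ 42.1 °C

Energy conservation, ΣQ = 0:
0.0944×523×(T − 291) + 0.876×2010×(T − 36.1) + 0.375×780×(T − 36.1) = 0
2102.6 T = 88490
T ≈ 42.09 °C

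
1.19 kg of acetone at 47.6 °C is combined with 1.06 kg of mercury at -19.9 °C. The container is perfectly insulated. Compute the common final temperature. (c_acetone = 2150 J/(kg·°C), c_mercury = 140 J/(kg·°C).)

T_f ≈ 43.9 °C

|Q_acetone| = |Q_mercury|:
1.19*2150*(47.6 − T) = 1.06*140*(T − (-19.9))
2558.5(47.6 − T) = 148.4(T − (-19.9))
2706.9 T = 118831  ⇒  T ≈ 43.90 °C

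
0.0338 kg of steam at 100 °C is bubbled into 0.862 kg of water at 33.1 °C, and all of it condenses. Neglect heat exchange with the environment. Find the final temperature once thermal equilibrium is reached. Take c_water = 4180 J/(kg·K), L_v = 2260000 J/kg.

T_f ≈ 56.0 °C

Net heat exchanged in the isolated system is zero:
condense steam: −0.0338·2260000 = −76388
  condensate cools 100→T: 0.0338·4180·(T − 100) = 141.28(T − 100)
  water warms: 0.862·4180·(T − 33.1) = 3603.2(T − 33.1)
3744.4 T = 76388 + 14128 + 119265 = 209781
T ≈ 56.02 °C — below 100 °C, confirming all the steam condensed.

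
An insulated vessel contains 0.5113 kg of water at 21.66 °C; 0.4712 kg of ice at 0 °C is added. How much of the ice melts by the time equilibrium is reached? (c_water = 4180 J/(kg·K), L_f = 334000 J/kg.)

m_melted ≈ 0.139 kg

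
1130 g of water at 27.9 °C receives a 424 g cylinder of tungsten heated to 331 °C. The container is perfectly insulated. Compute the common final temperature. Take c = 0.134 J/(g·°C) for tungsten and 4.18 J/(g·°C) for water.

|Q_tungsten| = |Q_water|:
424*0.134*(331 − T) = 1130*4.18*(T − 27.9)
56.82(331 − T) = 4723.4(T − 27.9)
4780.2 T = 150589  ⇒  T ≈ 31.50 °C

T_f ≈ 31.5 °C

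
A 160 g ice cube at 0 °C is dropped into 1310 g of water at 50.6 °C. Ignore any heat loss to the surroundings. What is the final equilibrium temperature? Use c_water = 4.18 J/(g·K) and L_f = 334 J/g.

T_f ≈ 36.4 °C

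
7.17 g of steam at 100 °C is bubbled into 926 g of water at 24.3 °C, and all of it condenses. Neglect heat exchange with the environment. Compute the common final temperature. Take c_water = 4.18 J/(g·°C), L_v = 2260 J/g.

Let T be the final temperature. ΣQ_i = 0:
latent heat released on condensation: 7.17×2260 = 16204; condensed water 100 °C→T: 29.97(T − 100); water warms: 926×4.18×(T − 24.3) = 3870.7(T − 24.3)
3900.7 T = 16204 + 2997.1 + 94058 = 113259
T ≈ 29.04 °C, under the boiling point, so the assumption holds.

T_f ≈ 29.0 °C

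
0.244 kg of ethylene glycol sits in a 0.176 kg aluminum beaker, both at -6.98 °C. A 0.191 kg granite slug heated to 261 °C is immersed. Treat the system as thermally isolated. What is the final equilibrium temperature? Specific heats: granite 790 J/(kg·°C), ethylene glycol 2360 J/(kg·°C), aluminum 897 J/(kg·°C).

T_f ≈ 38.7 °C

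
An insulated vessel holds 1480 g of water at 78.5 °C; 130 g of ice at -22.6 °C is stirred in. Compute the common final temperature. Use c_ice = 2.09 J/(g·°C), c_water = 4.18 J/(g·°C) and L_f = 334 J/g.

T_f ≈ 64.8 °C

Sum of m c ΔT and latent-heat terms is zero:
ice -22.6→0 °C: 130×2.09×22.6 = 6140.4
  fusion: m_ice L_f = 130×334 = 43420
  meltwater 0→T: 130×4.18×T = 543.4 T
  water: 6186.4(T − 78.5)
6729.8 T = 485632 − 49560 = 436072
T ≈ 64.80 °C — above 0 °C, consistent with complete melting.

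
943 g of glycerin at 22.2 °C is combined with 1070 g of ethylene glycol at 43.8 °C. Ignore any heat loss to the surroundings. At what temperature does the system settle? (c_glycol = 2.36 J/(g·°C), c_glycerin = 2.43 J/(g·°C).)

Heat lost by the glycol equals heat gained by the glycerin:
1070·2.36·(43.8 − T) = 943·2.43·(T − 22.2)
2525.2(43.8 − T) = 2291.5(T − 22.2)
4816.7 T = 161475  ⇒  T ≈ 33.52 °C

T_f ≈ 33.5 °C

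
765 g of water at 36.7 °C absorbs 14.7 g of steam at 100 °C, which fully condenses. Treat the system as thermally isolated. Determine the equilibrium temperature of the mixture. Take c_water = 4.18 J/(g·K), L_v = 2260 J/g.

T_f ≈ 48.1 °C

Conservation of energy gives ΣQ = 0:
latent heat released on condensation: 14.7·2260 = 33222; condensate cools 100→T: 14.7·4.18·(T − 100) = 61.45(T − 100); water warms: 765·4.18·(T − 36.7) = 3197.7(T − 36.7)
3259.1 T = 33222 + 6144.6 + 117356 = 156722
T ≈ 48.09 °C — below 100 °C, confirming all the steam condensed.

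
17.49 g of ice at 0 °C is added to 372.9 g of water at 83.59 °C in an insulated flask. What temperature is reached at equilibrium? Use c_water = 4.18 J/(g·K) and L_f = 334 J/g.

T_f ≈ 76.3 °C

Heat gained plus heat lost sum to zero:
melt ice: 17.49×334 = 5841.7; meltwater 0→T: 17.49×4.18×T = 73.11 T; water: 1558.7(T − 83.59)
1631.8 T = 130294 − 5841.7 = 124452
T ≈ 76.27 °C (positive, so assuming full melt was valid).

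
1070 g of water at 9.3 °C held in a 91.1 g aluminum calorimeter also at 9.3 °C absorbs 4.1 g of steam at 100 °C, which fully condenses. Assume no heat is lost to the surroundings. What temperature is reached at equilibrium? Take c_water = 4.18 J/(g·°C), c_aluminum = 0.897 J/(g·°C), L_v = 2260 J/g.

T_f ≈ 11.7 °C

Net heat exchanged in the isolated system is zero:
steam→water at 100 °C releases m L_v = 4.1×2260 = 9266
  condensed water 100 °C→T: 17.14(T − 100)
  original water: 4472.6(T − 9.3)
  cup: 81.72(T − 9.3)
4571.5 T = 9266 + 1713.8 + 42355 = 53335
T ≈ 11.67 °C, under the boiling point, so the assumption holds.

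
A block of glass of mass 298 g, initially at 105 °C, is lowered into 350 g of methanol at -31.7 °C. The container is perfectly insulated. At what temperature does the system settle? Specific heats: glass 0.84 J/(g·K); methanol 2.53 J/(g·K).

T_f = Σ m_i c_i T_i / Σ m_i c_i:
T_f = (250.32*105 + 885.5*(-31.7)) / (250.32 + 885.5)
    = -1786.7 / 1135.8 ≈ -1.57 °C

T_f ≈ -1.6 °C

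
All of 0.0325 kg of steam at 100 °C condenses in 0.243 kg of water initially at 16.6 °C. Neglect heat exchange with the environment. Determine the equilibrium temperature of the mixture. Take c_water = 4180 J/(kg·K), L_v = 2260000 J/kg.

T_f ≈ 90.2 °C

Conservation of energy gives ΣQ = 0:
latent heat released on condensation: 0.0325×2260000 = 73450; condensate cools 100→T: 0.0325×4180×(T − 100) = 135.85(T − 100); water warms: 0.243×4180×(T − 16.6) = 1015.7(T − 16.6)
1151.6 T = 73450 + 13585 + 16861 = 103896
T ≈ 90.22 °C — below 100 °C, confirming all the steam condensed.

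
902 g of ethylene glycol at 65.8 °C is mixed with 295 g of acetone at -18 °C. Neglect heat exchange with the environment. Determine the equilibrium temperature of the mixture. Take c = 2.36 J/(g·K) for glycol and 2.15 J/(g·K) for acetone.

T_f ≈ 46.6 °C

|Q_glycol| = |Q_acetone|:
902×2.36×(65.8 − T) = 295×2.15×(T − (-18))
2128.7(65.8 − T) = 634.25(T − (-18))
2763 T = 128653  ⇒  T ≈ 46.56 °C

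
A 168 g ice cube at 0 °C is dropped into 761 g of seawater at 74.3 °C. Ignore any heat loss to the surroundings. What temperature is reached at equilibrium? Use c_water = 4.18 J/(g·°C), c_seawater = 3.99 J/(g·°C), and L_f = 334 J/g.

Energy conservation, ΣQ = 0:
latent heat to melt: 168·334 = 56112
  meltwater 0→T: 168·4.18·T = 702.24 T
  seawater: 3036.4(T − 74.3)
3738.6 T = 225604 − 56112 = 169492
T ≈ 45.34 °C — above 0 °C, consistent with complete melting.

T_f ≈ 45.3 °C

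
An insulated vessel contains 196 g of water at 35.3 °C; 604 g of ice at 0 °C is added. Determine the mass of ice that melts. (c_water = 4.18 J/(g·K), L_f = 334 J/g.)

Heat available from the water dropping to 0 °C: 196×4.18×35.3 = 28921 J.
Fully melting the ice requires m_ice L_f = 604×334 = 201736 J.
28921 J < 201736 J, so only part of the ice melts and the system sits at 0 °C.
m_melt = 28921 / L_f = 86.59 g.

m_melted ≈ 86.6 g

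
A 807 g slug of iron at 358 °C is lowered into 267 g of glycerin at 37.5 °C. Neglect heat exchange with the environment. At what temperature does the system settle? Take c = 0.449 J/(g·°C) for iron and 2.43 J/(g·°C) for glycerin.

T_f ≈ 152.4 °C

|Q_iron| = |Q_glycerin|:
807*0.449*(358 − T) = 267*2.43*(T − 37.5)
362.34(358 − T) = 648.81(T − 37.5)
1011.2 T = 154049  ⇒  T ≈ 152.35 °C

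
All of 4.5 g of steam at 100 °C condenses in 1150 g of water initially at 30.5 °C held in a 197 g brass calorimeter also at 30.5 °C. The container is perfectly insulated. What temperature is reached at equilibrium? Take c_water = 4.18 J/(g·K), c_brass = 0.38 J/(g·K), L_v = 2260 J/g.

T_f ≈ 32.8 °C

Sum of m c ΔT and latent-heat terms is zero:
condense steam: −4.5·2260 = −10170
  condensate cools 100→T: 4.5·4.18·(T − 100) = 18.81(T − 100)
  original water: 4807(T − 30.5)
  cup: 74.86(T − 30.5)
4900.7 T = 10170 + 1881 + 148897 = 160948
T ≈ 32.84 °C — below 100 °C, confirming all the steam condensed.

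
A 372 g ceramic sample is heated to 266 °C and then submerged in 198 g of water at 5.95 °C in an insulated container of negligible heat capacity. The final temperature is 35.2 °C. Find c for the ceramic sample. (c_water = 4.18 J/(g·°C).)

Taking heat into each body as positive, Σ m c ΔT = 0:
372·c·(35.2 − 266) + 198·4.18·(35.2 − 5.95) = 0
-85858 c = -24208
c = -24208/-85858 ≈ 0.282 J/(g·°C)

c ≈ 0.282 J/(g·°C)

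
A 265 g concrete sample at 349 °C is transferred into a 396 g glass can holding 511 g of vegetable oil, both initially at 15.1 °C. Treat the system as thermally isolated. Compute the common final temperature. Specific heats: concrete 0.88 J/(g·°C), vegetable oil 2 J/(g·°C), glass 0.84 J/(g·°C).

Setting the total heat transfer to zero:
265·0.88·(T − 349) + 511·2·(T − 15.1) + 396·0.84·(T − 15.1) = 0
(233.2 + 1022 + 332.64) T = 233.2·349 + 1022·15.1 + 332.64·15.1
T = 101842 / 1587.8 = 64.1 °C

T_f ≈ 64.1 °C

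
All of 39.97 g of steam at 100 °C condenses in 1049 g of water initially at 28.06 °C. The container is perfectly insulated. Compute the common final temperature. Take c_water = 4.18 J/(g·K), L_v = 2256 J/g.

Heat gained plus heat lost sum to zero:
latent heat released on condensation: 39.97×2256 = 90172
  condensed water 100 °C→T: 167.07(T − 100)
  water warms: 1049×4.18×(T − 28.06) = 4384.8(T − 28.06)
4551.9 T = 90172 + 16707 + 123038 = 229918
T ≈ 50.51 °C, under the boiling point, so the assumption holds.

T_f ≈ 50.5 °C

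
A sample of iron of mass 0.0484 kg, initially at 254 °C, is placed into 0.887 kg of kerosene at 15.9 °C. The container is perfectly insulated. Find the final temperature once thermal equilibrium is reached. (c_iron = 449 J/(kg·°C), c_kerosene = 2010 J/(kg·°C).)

T_f ≈ 18.8 °C

Heat lost by the iron equals heat gained by the kerosene:
0.0484×449×(254 − T) = 0.887×2010×(T − 15.9)
21.73(254 − T) = 1782.9(T − 15.9)
1804.6 T = 33867  ⇒  T ≈ 18.77 °C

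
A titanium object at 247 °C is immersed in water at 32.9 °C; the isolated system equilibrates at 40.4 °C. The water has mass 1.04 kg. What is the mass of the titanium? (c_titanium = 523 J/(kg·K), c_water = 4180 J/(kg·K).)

|Q_titanium| = |Q_water|:
m·523·(247 − 40.4) = 1.04·4180·(40.4 − 32.9)
108052 m = 32604  ⇒  m ≈ 0.3017 kg

m ≈ 0.302 kg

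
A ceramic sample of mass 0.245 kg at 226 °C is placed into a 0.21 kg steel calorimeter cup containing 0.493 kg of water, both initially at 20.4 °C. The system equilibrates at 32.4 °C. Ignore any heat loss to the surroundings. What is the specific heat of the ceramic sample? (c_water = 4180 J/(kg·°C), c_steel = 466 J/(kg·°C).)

Setting the total heat transfer to zero:
0.245×c×(32.4 − 226) + 0.493×4180×(32.4 − 20.4) + 0.21×466×(32.4 − 20.4) = 0
-47.43 c = -25903
c = -25903/-47.43 ≈ 546.1 J/(kg·°C)

c ≈ 546 J/(kg·°C)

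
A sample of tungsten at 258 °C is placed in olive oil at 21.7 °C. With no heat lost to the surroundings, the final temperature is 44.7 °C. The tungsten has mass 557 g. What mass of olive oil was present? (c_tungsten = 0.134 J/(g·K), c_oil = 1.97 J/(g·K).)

m ≈ 351 g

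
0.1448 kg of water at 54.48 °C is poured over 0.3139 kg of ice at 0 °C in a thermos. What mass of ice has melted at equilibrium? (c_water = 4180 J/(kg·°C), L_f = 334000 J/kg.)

m_melted ≈ 0.0987 kg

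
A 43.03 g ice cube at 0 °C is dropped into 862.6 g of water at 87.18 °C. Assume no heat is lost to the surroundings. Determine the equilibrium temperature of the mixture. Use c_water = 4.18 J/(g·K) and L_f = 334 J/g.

T_f ≈ 79.2 °C

Heat gained plus heat lost sum to zero:
melt ice: 43.03·334 = 14372
  warm the meltwater: 179.87 T
  water cools: 862.6·4.18·(T − 87.18) = 3605.7(T − 87.18)
3785.5 T = 314342 − 14372 = 299970
T ≈ 79.24 °C (positive, so assuming full melt was valid).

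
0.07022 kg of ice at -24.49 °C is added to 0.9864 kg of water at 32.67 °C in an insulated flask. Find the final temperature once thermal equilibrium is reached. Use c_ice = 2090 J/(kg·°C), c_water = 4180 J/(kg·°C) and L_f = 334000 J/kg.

Energy balance with sensible and latent terms:
ice -24.49→0 °C: 0.07022·2090·24.49 = 3594.1; latent heat to melt: 0.07022·334000 = 23453; warm the meltwater: 293.52 T; water: 4123.2(T − 32.67)
4416.7 T = 134703 − 27048 = 107656
T ≈ 24.37 °C. Since T > 0 °C, the all-ice-melts assumption holds.

T_f ≈ 24.4 °C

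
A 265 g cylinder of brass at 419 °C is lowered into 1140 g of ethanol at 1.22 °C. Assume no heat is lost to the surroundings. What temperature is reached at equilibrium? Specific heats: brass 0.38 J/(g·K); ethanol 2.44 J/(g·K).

T_f ≈ 15.8 °C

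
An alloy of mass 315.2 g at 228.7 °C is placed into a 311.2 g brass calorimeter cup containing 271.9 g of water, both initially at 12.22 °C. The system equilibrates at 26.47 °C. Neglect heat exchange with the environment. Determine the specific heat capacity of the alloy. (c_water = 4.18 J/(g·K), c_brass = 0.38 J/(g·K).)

c ≈ 0.281 J/(g·K)

Energy conservation, ΣQ = 0:
315.2·c·(26.47 − 228.7) + 271.9·4.18·(26.47 − 12.22) + 311.2·0.38·(26.47 − 12.22) = 0
-63743 c = -17881
c = -17881/-63743 ≈ 0.2805 J/(g·K)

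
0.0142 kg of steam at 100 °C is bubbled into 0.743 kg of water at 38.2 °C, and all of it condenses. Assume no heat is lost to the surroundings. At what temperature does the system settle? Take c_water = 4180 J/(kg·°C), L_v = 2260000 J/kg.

T_f ≈ 49.5 °C

Net heat exchanged in the isolated system is zero:
condense steam: −0.0142×2260000 = −32092
  condensate cools 100→T: 0.0142×4180×(T − 100) = 59.36(T − 100)
  water warms: 0.743×4180×(T − 38.2) = 3105.7(T − 38.2)
3165.1 T = 32092 + 5935.6 + 118639 = 156667
T ≈ 49.50 °C (< 100 °C, so full condensation is consistent).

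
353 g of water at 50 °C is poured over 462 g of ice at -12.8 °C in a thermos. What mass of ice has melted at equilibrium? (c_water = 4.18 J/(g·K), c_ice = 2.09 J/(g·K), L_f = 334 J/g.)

Cooling the water to 0 °C releases 353×4.18×50 = 73777 J.
Of that, 462×2.09×12.8 = 12359 J goes to bring the ice to 0 °C, leaving 61418 J.
To melt every bit of ice: 462×334 = 154308 J.
Since 61418 < 154308 J, not all the ice melts; equilibrium is at 0 °C.
Mass melted = 61418/334 ≈ 183.9 g.

m_melted ≈ 184 g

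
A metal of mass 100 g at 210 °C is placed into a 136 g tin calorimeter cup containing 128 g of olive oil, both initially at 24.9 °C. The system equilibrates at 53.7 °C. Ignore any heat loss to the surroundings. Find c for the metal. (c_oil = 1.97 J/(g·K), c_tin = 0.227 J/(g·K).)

Net heat exchanged in the isolated system is zero:
100×c×(53.7 − 210) + 128×1.97×(53.7 − 24.9) + 136×0.227×(53.7 − 24.9) = 0
-15630 c = -8151.3
c = -8151.3/-15630 ≈ 0.5215 J/(g·K)

c ≈ 0.522 J/(g·K)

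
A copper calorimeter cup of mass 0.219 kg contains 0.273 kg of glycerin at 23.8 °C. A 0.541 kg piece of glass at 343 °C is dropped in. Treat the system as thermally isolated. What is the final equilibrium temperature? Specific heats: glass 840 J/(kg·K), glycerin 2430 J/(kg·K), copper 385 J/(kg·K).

T_f ≈ 144.5 °C

Setting the total heat transfer to zero:
0.541·840·(T − 343) + 0.273·2430·(T − 23.8) + 0.219·385·(T − 23.8) = 0
454.44(T − 343) + 663.39(T − 23.8) + 84.31(T − 23.8) = 0
(454.44 + 663.39 + 84.31) T = 454.44·343 + 663.39·23.8 + 84.31·23.8
T = 173668/1202.1 ≈ 144.47 °C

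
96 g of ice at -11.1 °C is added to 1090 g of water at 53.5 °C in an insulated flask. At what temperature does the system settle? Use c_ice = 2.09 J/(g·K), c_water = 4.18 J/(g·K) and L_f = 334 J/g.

T_f ≈ 42.3 °C

Conservation of energy gives ΣQ = 0:
ice -11.1→0 °C: 96×2.09×11.1 = 2227.1
  latent heat to melt: 96×334 = 32064
  meltwater 0→T: 96×4.18×T = 401.28 T
  water: 4556.2(T − 53.5)
4957.5 T = 243757 − 34291 = 209466
T ≈ 42.25 °C (positive, so assuming full melt was valid).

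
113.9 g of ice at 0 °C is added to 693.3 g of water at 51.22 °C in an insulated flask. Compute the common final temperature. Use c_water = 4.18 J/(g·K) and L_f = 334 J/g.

T_f ≈ 32.7 °C

Setting the total heat transfer to zero:
latent heat to melt: 113.9·334 = 38043; meltwater 0→T: 113.9·4.18·T = 476.1 T; water cools: 693.3·4.18·(T − 51.22) = 2898(T − 51.22)
3374.1 T = 148435 − 38043 = 110393
T ≈ 32.72 °C (positive, so assuming full melt was valid).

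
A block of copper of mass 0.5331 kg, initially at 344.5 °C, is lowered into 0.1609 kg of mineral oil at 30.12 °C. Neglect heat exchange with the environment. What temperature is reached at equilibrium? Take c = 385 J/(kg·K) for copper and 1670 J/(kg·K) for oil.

T_f ≈ 166.3 °C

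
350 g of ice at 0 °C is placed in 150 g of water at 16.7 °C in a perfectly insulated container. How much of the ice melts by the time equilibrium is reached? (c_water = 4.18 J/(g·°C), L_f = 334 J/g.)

m_melted ≈ 31.3 g

Cooling the water to 0 °C releases 150·4.18·16.7 = 10471 J.
To melt every bit of ice: 350·334 = 116900 J.
Since 10471 < 116900 J, not all the ice melts; equilibrium is at 0 °C.
Mass melted = 10471/334 ≈ 31.35 g.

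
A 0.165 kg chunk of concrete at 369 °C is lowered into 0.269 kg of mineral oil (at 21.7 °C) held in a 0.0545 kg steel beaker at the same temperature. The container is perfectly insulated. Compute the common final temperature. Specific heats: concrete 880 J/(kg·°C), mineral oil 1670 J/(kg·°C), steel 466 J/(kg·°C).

T_f ≈ 103.1 °C

With ΣQ=0 the equilibrium temperature is the m·c-weighted mean:
T_f = (145.2·369 + 449.23·21.7 + 25.4·21.7) / (145.2 + 449.23 + 25.4)
    = 63878 / 619.83 ≈ 103.06 °C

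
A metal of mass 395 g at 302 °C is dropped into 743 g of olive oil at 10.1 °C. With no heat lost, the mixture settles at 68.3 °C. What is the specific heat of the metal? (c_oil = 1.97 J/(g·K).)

Taking heat into each body as positive, Σ m c ΔT = 0:
395·c·(68.3 − 302) + 743·1.97·(68.3 − 10.1) = 0
-92312 c = -85188
c = -85188/-92312 ≈ 0.9228 J/(g·K)

c ≈ 0.923 J/(g·K)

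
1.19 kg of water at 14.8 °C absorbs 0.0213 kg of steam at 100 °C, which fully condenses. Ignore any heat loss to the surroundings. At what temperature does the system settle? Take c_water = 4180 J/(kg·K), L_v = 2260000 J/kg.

T_f ≈ 25.8 °C

Energy conservation, ΣQ = 0:
latent heat released on condensation: 0.0213·2260000 = 48138; condensed water 100 °C→T: 89.03(T − 100); original water: 4974.2(T − 14.8)
5063.2 T = 48138 + 8903.4 + 73618 = 130660
T ≈ 25.81 °C (< 100 °C, so full condensation is consistent).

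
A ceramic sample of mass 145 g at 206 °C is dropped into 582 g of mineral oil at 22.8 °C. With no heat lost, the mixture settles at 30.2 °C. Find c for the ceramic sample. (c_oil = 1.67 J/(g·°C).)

c ≈ 0.282 J/(g·°C)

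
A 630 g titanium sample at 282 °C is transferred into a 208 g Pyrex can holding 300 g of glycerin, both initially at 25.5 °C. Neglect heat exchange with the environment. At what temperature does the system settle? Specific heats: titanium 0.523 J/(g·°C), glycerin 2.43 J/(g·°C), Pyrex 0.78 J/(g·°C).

T_f ≈ 94.7 °C

Conservation of energy gives ΣQ = 0:
630×0.523×(T − 282) + 300×2.43×(T − 25.5) + 208×0.78×(T − 25.5) = 0
329.49(T − 282) + 729(T − 25.5) + 162.24(T − 25.5) = 0
1220.7 T = 115643
T ≈ 94.73 °C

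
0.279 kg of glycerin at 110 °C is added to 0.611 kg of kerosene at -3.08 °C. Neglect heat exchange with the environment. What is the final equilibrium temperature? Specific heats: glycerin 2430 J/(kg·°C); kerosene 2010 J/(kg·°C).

T_f ≈ 37.1 °C

T_f is the heat-capacity-weighted average of the initial temperatures:
T_f = (677.97×110 + 1228.1×(-3.08)) / (677.97 + 1228.1)
    = 70794 / 1906.1 ≈ 37.14 °C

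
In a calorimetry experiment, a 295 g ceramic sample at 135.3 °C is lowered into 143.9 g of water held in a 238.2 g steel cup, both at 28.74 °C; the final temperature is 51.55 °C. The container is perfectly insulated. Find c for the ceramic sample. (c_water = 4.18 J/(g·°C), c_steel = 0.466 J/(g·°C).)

c ≈ 0.658 J/(g·°C)

Energy conservation, ΣQ = 0:
295·c·(51.55 − 135.3) + 143.9·4.18·(51.55 − 28.74) + 238.2·0.466·(51.55 − 28.74) = 0
-24706 c = -16252
c = -16252/-24706 ≈ 0.6578 J/(g·°C)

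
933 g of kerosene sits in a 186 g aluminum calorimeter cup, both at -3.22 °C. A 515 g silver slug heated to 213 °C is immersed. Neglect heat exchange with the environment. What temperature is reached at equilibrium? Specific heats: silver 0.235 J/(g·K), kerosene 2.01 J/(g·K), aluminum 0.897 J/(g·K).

Let T be the final temperature. ΣQ_i = 0:
515*0.235*(T − 213) + 933*2.01*(T − (-3.22)) + 186*0.897*(T − (-3.22)) = 0
2163.2 T = 19203
T = 19203/2163.2 ≈ 8.88 °C

T_f ≈ 8.9 °C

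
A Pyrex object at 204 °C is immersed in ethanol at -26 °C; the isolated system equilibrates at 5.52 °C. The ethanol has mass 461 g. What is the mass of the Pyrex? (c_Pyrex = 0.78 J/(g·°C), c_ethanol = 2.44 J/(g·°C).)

m ≈ 229 g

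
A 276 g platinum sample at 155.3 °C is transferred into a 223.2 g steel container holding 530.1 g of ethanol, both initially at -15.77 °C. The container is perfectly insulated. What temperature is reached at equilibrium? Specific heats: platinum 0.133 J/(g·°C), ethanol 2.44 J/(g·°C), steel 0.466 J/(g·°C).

T_f ≈ -11.4 °C

Heat gained plus heat lost sum to zero:
276×0.133×(T − 155.3) + 530.1×2.44×(T − (-15.77)) + 223.2×0.466×(T − (-15.77)) = 0
1434.2 T = -16337
T ≈ -11.39 °C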